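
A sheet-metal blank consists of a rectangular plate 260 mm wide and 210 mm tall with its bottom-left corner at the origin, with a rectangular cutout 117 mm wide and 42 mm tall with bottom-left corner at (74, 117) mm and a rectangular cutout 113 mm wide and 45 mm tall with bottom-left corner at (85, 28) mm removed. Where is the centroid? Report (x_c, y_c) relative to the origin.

x_c = 128.41 mm, y_c = 107.58 mm

plate: A = 260 × 210 = 54600.00, centroid at (130.00, 105.00).
hole 1: A = −(117 × 42) = -4914.00, centroid at (132.50, 138.00).
hole 2: A = −(113 × 45) = -5085.00, centroid at (141.50, 50.50).
ΣA = 44601.00 mm², ΣAx_c = 5727367.50 mm³, ΣAy_c = 4798075.50 mm³.
x_c = 5727367.50/44601.00 = 128.41 mm; y_c = 4798075.50/44601.00 = 107.58 mm.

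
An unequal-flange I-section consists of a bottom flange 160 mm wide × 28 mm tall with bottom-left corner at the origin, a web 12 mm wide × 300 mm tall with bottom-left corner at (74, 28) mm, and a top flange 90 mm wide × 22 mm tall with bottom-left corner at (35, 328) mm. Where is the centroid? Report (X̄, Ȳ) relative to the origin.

Part | A | x̄ᵢ | ȳᵢ | A·x̄ᵢ | A·ȳᵢ
bottom flange | 4480.00 | 80.00 | 14.00 | 358400.00 | 62720.00
web | 3600.00 | 80.00 | 178.00 | 288000.00 | 640800.00
top flange | 1980.00 | 80.00 | 339.00 | 158400.00 | 671220.00
Σ | 10060.00 |  |  | 804800.00 | 1374740.00
X̄ = 804800.00 / 10060.00 = 80.00 mm
Ȳ = 1374740.00 / 10060.00 = 136.65 mm

X̄ = 80.00 mm, Ȳ = 136.65 mm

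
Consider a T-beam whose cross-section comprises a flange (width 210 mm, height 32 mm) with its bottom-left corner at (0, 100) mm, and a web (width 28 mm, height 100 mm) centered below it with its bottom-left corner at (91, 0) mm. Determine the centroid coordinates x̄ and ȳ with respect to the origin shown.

web: A = 28 × 100 = 2800.00, centroid at (105.00, 50.00).
flange: A = 210 × 32 = 6720.00, centroid at (105.00, 116.00).
ΣA = 9520.00 mm², ΣAx̄ = 999600.00 mm³, ΣAȳ = 919520.00 mm³.
x̄ = 999600.00/9520.00 = 105.00 mm; ȳ = 919520.00/9520.00 = 96.59 mm.

x̄ = 105.00 mm, ȳ = 96.59 mm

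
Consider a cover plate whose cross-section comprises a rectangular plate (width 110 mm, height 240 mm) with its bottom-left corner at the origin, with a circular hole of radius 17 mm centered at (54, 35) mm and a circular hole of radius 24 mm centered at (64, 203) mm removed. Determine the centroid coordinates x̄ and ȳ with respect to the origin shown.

Part | A | x̄ᵢ | ȳᵢ | A·x̄ᵢ | A·ȳᵢ
plate | 26400.00 | 55.00 | 120.00 | 1452000.00 | 3168000.00
hole 1 | -907.92 | 54.00 | 35.00 | -49027.69 | -31777.21
hole 2 | -1809.56 | 64.00 | 203.00 | -115811.67 | -367340.15
Σ | 23682.52 |  |  | 1287160.63 | 2768882.64
x̄ = 1287160.63 / 23682.52 = 54.35 mm
ȳ = 2768882.64 / 23682.52 = 116.92 mm

x̄ = 54.35 mm, ȳ = 116.92 mm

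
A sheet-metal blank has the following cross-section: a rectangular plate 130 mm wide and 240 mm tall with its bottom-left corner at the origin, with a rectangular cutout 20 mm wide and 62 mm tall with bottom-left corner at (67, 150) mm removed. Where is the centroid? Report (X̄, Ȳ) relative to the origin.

plate: A = 130 × 240 = 31200.00, centroid at (65.00, 120.00).
hole: A = −(20 × 62) = -1240.00, centroid at (77.00, 181.00).
ΣA = 29960.00 mm², ΣAX̄ = 1932520.00 mm³, ΣAȲ = 3519560.00 mm³.
X̄ = 1932520.00/29960.00 = 64.50 mm; Ȳ = 3519560.00/29960.00 = 117.48 mm.

X̄ = 64.50 mm, Ȳ = 117.48 mm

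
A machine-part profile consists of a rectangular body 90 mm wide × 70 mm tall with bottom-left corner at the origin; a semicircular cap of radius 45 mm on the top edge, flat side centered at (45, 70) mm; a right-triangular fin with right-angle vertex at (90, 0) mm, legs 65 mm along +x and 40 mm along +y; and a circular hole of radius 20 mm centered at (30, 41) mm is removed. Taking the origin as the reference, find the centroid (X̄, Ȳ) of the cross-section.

Part | A | x̄ᵢ | ȳᵢ | A·x̄ᵢ | A·ȳᵢ
rectangular body | 6300.00 | 45.00 | 35.00 | 283500.00 | 220500.00
semicircular top | 3180.86 | 45.00 | 89.10 | 143138.82 | 283410.38
triangular fin | 1300.00 | 111.67 | 13.33 | 145166.67 | 17333.33
hole | -1256.64 | 30.00 | 41.00 | -37699.11 | -51522.12
Σ | 9524.23 |  |  | 534106.37 | 469721.59
X̄ = 534106.37 / 9524.23 = 56.08 mm
Ȳ = 469721.59 / 9524.23 = 49.32 mm

X̄ = 56.08 mm, Ȳ = 49.32 mm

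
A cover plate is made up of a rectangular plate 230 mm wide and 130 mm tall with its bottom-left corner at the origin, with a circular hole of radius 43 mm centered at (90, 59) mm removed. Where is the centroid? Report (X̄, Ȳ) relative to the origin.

X̄ = 121.03 mm, Ȳ = 66.45 mm

plate: A = 230 × 130 = 29900.00, centroid at (115.00, 65.00).
hole: A = −π·43² = -5808.80, centroid at (90.00, 59.00).
ΣA = 24091.20 mm², ΣAX̄ = 2915707.57 mm³, ΣAȲ = 1600780.52 mm³.
X̄ = 2915707.57/24091.20 = 121.03 mm; Ȳ = 1600780.52/24091.20 = 66.45 mm.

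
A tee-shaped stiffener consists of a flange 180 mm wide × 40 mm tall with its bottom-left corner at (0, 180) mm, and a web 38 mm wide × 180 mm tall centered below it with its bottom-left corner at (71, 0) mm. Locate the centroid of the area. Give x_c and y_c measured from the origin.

Part | A | x̄ᵢ | ȳᵢ | A·x̄ᵢ | A·ȳᵢ
web | 6840.00 | 90.00 | 90.00 | 615600.00 | 615600.00
flange | 7200.00 | 90.00 | 200.00 | 648000.00 | 1440000.00
Σ | 14040.00 |  |  | 1263600.00 | 2055600.00
x_c = 1263600.00 / 14040.00 = 90.00 mm
y_c = 2055600.00 / 14040.00 = 146.41 mm

x_c = 90.00 mm, y_c = 146.41 mm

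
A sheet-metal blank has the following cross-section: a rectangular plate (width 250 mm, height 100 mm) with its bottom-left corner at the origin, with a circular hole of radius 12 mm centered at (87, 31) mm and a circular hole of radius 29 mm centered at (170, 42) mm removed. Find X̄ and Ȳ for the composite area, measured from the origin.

X̄ = 120.36 mm, Ȳ = 51.36 mm

plate: A = 250 × 100 = 25000.00, centroid at (125.00, 50.00).
hole 1: A = −π·12² = -452.39, centroid at (87.00, 31.00).
hole 2: A = −π·29² = -2642.08, centroid at (170.00, 42.00).
ΣA = 21905.53 mm²
ΣAX̄ = (25000.00)(125.00) + (-452.39)(87.00) + (-2642.08)(170.00) = 2636488.63 mm³
ΣAȲ = (25000.00)(50.00) + (-452.39)(31.00) + (-2642.08)(42.00) = 1125008.59 mm³
X̄ = 2636488.63 / 21905.53 = 120.36 mm
Ȳ = 1125008.59 / 21905.53 = 51.36 mm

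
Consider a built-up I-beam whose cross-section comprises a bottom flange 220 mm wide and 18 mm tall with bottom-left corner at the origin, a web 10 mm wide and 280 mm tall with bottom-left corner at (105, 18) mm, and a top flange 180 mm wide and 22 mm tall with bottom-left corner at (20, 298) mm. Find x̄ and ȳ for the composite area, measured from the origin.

bottom flange: A = 220 × 18 = 3960.00, centroid at (110.00, 9.00).
web: A = 10 × 280 = 2800.00, centroid at (110.00, 158.00).
top flange: A = 180 × 22 = 3960.00, centroid at (110.00, 309.00).
ΣA = 10720.00 mm², ΣAx̄ = 1179200.00 mm³, ΣAȳ = 1701680.00 mm³.
x̄ = 1179200.00/10720.00 = 110.00 mm; ȳ = 1701680.00/10720.00 = 158.74 mm.

x̄ = 110.00 mm, ȳ = 158.74 mm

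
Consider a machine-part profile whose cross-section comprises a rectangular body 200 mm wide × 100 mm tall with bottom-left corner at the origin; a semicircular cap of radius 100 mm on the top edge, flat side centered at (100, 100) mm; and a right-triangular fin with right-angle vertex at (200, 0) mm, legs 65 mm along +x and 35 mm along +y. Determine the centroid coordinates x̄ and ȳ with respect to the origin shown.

Part | A | x̄ᵢ | ȳᵢ | A·x̄ᵢ | A·ȳᵢ
rectangular body | 20000.00 | 100.00 | 50.00 | 2000000.00 | 1000000.00
semicircular top | 15707.96 | 100.00 | 142.44 | 1570796.33 | 2237462.99
triangular fin | 1137.50 | 221.67 | 11.67 | 252145.83 | 13270.83
Σ | 36845.46 |  |  | 3822942.16 | 3250733.83
x̄ = 3822942.16 / 36845.46 = 103.76 mm
ȳ = 3250733.83 / 36845.46 = 88.23 mm

x̄ = 103.76 mm, ȳ = 88.23 mm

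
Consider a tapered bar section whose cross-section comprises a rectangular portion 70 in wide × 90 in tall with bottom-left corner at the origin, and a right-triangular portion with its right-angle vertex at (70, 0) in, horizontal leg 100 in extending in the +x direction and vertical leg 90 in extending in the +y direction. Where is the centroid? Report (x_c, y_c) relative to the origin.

rectangular portion: A = 70 × 90 = 6300.00, centroid at (35.00, 45.00).
triangular portion: A = ½·100·90 = 4500.00, centroid at (103.33, 30.00).
ΣA = 10800.00 in², ΣAx_c = 685500.00 in³, ΣAy_c = 418500.00 in³.
x_c = 685500.00/10800.00 = 63.47 in; y_c = 418500.00/10800.00 = 38.75 in.

x_c = 63.47 in, y_c = 38.75 in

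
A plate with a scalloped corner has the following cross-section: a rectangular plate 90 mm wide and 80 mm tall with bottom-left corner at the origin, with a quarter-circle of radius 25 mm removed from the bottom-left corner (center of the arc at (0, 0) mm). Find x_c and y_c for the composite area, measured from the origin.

x_c = 47.52 mm, y_c = 42.15 mm

plate: A = 90 × 80 = 7200.00, centroid at (45.00, 40.00).
removed quarter-circle: A = −¼π·25² = -490.87, centroid at (10.61, 10.61).
ΣA = 6709.13 mm²
ΣAx_c = (7200.00)(45.00) + (-490.87)(10.61) = 318791.67 mm³
ΣAy_c = (7200.00)(40.00) + (-490.87)(10.61) = 282791.67 mm³
x_c = 318791.67 / 6709.13 = 47.52 mm
y_c = 282791.67 / 6709.13 = 42.15 mm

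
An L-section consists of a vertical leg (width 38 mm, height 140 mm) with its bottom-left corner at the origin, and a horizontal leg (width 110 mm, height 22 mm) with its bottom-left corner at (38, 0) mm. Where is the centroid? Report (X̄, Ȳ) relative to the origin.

Part | A | x̄ᵢ | ȳᵢ | A·x̄ᵢ | A·ȳᵢ
vertical leg | 5320.00 | 19.00 | 70.00 | 101080.00 | 372400.00
horizontal leg | 2420.00 | 93.00 | 11.00 | 225060.00 | 26620.00
Σ | 7740.00 |  |  | 326140.00 | 399020.00
X̄ = 326140.00 / 7740.00 = 42.14 mm
Ȳ = 399020.00 / 7740.00 = 51.55 mm

X̄ = 42.14 mm, Ȳ = 51.55 mm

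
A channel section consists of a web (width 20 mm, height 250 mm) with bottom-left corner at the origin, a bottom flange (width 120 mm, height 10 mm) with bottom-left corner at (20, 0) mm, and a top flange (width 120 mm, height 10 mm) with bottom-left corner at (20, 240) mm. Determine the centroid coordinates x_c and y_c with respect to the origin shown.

x_c = 32.70 mm, y_c = 125.00 mm

web: A = 20 × 250 = 5000.00, centroid at (10.00, 125.00).
bottom flange: A = 120 × 10 = 1200.00, centroid at (80.00, 5.00).
top flange: A = 120 × 10 = 1200.00, centroid at (80.00, 245.00).
ΣA = 7400.00 mm², ΣAx_c = 242000.00 mm³, ΣAy_c = 925000.00 mm³.
x_c = 242000.00/7400.00 = 32.70 mm; y_c = 925000.00/7400.00 = 125.00 mm.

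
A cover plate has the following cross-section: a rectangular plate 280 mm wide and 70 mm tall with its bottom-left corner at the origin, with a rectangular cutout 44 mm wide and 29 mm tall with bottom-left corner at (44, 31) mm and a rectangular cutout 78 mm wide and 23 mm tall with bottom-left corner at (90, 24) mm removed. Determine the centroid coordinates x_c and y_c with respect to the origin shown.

Part | A | x̄ᵢ | ȳᵢ | A·x̄ᵢ | A·ȳᵢ
plate | 19600.00 | 140.00 | 35.00 | 2744000.00 | 686000.00
hole 1 | -1276.00 | 66.00 | 45.50 | -84216.00 | -58058.00
hole 2 | -1794.00 | 129.00 | 35.50 | -231426.00 | -63687.00
Σ | 16530.00 |  |  | 2428358.00 | 564255.00
x_c = 2428358.00 / 16530.00 = 146.91 mm
y_c = 564255.00 / 16530.00 = 34.14 mm

x_c = 146.91 mm, y_c = 34.14 mm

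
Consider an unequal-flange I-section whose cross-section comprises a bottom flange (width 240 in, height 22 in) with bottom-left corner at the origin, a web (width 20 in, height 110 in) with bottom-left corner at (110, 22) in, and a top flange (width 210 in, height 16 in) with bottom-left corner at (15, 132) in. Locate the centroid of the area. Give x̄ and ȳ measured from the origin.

bottom flange: A = 240 × 22 = 5280.00, centroid at (120.00, 11.00).
web: A = 20 × 110 = 2200.00, centroid at (120.00, 77.00).
top flange: A = 210 × 16 = 3360.00, centroid at (120.00, 140.00).
ΣA = 10840.00 in², ΣAx̄ = 1300800.00 in³, ΣAȳ = 697880.00 in³.
x̄ = 1300800.00/10840.00 = 120.00 in; ȳ = 697880.00/10840.00 = 64.38 in.

x̄ = 120.00 in, ȳ = 64.38 in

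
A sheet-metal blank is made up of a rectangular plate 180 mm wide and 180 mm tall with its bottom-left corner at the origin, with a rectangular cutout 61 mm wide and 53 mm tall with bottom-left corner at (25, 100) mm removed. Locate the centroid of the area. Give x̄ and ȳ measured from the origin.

x̄ = 93.82 mm, ȳ = 85.95 mm

plate: A = 180 × 180 = 32400.00, centroid at (90.00, 90.00).
hole: A = −(61 × 53) = -3233.00, centroid at (55.50, 126.50).
ΣA = 29167.00 mm²
ΣAx̄ = (32400.00)(90.00) + (-3233.00)(55.50) = 2736568.50 mm³
ΣAȳ = (32400.00)(90.00) + (-3233.00)(126.50) = 2507025.50 mm³
x̄ = 2736568.50 / 29167.00 = 93.82 mm
ȳ = 2507025.50 / 29167.00 = 85.95 mm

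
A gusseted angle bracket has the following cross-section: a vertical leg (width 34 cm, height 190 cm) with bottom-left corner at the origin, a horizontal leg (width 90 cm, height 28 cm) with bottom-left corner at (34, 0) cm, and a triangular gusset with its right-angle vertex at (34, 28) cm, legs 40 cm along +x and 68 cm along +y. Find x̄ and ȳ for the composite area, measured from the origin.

Part | A | x̄ᵢ | ȳᵢ | A·x̄ᵢ | A·ȳᵢ
vertical leg | 6460.00 | 17.00 | 95.00 | 109820.00 | 613700.00
horizontal leg | 2520.00 | 79.00 | 14.00 | 199080.00 | 35280.00
gusset | 1360.00 | 47.33 | 50.67 | 64373.33 | 68906.67
Σ | 10340.00 |  |  | 373273.33 | 717886.67
x̄ = 373273.33 / 10340.00 = 36.10 cm
ȳ = 717886.67 / 10340.00 = 69.43 cm

x̄ = 36.10 cm, ȳ = 69.43 cm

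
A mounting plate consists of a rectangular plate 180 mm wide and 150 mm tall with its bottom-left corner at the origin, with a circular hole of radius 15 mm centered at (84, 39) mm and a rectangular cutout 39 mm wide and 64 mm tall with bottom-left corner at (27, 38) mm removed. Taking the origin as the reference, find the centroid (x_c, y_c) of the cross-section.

plate: A = 180 × 150 = 27000.00, centroid at (90.00, 75.00).
hole 1: A = −π·15² = -706.86, centroid at (84.00, 39.00).
hole 2: A = −(39 × 64) = -2496.00, centroid at (46.50, 70.00).
ΣA = 23797.14 mm²
ΣAx_c = (27000.00)(90.00) + (-706.86)(84.00) + (-2496.00)(46.50) = 2254559.90 mm³
ΣAy_c = (27000.00)(75.00) + (-706.86)(39.00) + (-2496.00)(70.00) = 1822712.52 mm³
x_c = 2254559.90 / 23797.14 = 94.74 mm
y_c = 1822712.52 / 23797.14 = 76.59 mm

x_c = 94.74 mm, y_c = 76.59 mm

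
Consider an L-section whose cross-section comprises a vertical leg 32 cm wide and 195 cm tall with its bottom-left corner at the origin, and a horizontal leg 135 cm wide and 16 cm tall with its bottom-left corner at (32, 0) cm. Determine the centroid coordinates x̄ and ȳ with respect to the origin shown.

x̄ = 37.47 cm, ȳ = 74.49 cm

Part | A | x̄ᵢ | ȳᵢ | A·x̄ᵢ | A·ȳᵢ
vertical leg | 6240.00 | 16.00 | 97.50 | 99840.00 | 608400.00
horizontal leg | 2160.00 | 99.50 | 8.00 | 214920.00 | 17280.00
Σ | 8400.00 |  |  | 314760.00 | 625680.00
x̄ = 314760.00 / 8400.00 = 37.47 cm
ȳ = 625680.00 / 8400.00 = 74.49 cm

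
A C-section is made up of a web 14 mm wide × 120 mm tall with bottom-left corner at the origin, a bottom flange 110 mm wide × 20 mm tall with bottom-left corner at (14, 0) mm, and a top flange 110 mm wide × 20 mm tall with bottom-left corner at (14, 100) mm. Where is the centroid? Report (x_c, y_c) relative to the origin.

web: A = 14 × 120 = 1680.00, centroid at (7.00, 60.00).
bottom flange: A = 110 × 20 = 2200.00, centroid at (69.00, 10.00).
top flange: A = 110 × 20 = 2200.00, centroid at (69.00, 110.00).
ΣA = 6080.00 mm²
ΣAx_c = (1680.00)(7.00) + (2200.00)(69.00) + (2200.00)(69.00) = 315360.00 mm³
ΣAy_c = (1680.00)(60.00) + (2200.00)(10.00) + (2200.00)(110.00) = 364800.00 mm³
x_c = 315360.00 / 6080.00 = 51.87 mm
y_c = 364800.00 / 6080.00 = 60.00 mm

x_c = 51.87 mm, y_c = 60.00 mm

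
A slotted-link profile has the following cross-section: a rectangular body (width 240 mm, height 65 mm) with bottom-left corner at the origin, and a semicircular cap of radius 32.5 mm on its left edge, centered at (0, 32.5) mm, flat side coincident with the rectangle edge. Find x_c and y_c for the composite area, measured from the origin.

x_c = 107.14 mm, y_c = 32.50 mm

rectangular body: A = 240 × 65 = 15600.00, centroid at (120.00, 32.50).
semicircular end: A = ½π·32.5² = 1659.15, centroid at (-13.79, 32.50).
ΣA = 17259.15 mm², ΣAx_c = 1849114.58 mm³, ΣAy_c = 560922.49 mm³.
x_c = 1849114.58/17259.15 = 107.14 mm; y_c = 560922.49/17259.15 = 32.50 mm.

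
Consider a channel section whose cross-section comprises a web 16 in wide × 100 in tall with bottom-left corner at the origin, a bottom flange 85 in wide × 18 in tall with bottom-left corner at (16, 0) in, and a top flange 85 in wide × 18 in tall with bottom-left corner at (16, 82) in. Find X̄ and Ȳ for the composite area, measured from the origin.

X̄ = 41.16 in, Ȳ = 50.00 in

web: A = 16 × 100 = 1600.00, centroid at (8.00, 50.00).
bottom flange: A = 85 × 18 = 1530.00, centroid at (58.50, 9.00).
top flange: A = 85 × 18 = 1530.00, centroid at (58.50, 91.00).
ΣA = 4660.00 in²
ΣAX̄ = (1600.00)(8.00) + (1530.00)(58.50) + (1530.00)(58.50) = 191810.00 in³
ΣAȲ = (1600.00)(50.00) + (1530.00)(9.00) + (1530.00)(91.00) = 233000.00 in³
X̄ = 191810.00 / 4660.00 = 41.16 in
Ȳ = 233000.00 / 4660.00 = 50.00 in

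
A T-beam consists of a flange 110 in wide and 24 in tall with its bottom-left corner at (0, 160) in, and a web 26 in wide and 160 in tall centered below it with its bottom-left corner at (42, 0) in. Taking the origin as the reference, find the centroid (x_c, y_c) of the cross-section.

Part | A | x̄ᵢ | ȳᵢ | A·x̄ᵢ | A·ȳᵢ
web | 4160.00 | 55.00 | 80.00 | 228800.00 | 332800.00
flange | 2640.00 | 55.00 | 172.00 | 145200.00 | 454080.00
Σ | 6800.00 |  |  | 374000.00 | 786880.00
x_c = 374000.00 / 6800.00 = 55.00 in
y_c = 786880.00 / 6800.00 = 115.72 in

x_c = 55.00 in, y_c = 115.72 in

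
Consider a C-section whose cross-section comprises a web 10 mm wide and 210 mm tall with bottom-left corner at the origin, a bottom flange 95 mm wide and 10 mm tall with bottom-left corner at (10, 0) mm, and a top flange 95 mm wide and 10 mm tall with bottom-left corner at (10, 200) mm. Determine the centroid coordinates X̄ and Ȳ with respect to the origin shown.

web: A = 10 × 210 = 2100.00, centroid at (5.00, 105.00).
bottom flange: A = 95 × 10 = 950.00, centroid at (57.50, 5.00).
top flange: A = 95 × 10 = 950.00, centroid at (57.50, 205.00).
ΣA = 4000.00 mm², ΣAX̄ = 119750.00 mm³, ΣAȲ = 420000.00 mm³.
X̄ = 119750.00/4000.00 = 29.94 mm; Ȳ = 420000.00/4000.00 = 105.00 mm.

X̄ = 29.94 mm, Ȳ = 105.00 mm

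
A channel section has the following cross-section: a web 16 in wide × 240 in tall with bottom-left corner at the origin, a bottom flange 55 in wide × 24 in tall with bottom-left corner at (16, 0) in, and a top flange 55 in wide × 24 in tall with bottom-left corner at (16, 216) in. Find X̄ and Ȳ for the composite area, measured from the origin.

web: A = 16 × 240 = 3840.00, centroid at (8.00, 120.00).
bottom flange: A = 55 × 24 = 1320.00, centroid at (43.50, 12.00).
top flange: A = 55 × 24 = 1320.00, centroid at (43.50, 228.00).
ΣA = 6480.00 in², ΣAX̄ = 145560.00 in³, ΣAȲ = 777600.00 in³.
X̄ = 145560.00/6480.00 = 22.46 in; Ȳ = 777600.00/6480.00 = 120.00 in.

X̄ = 22.46 in, Ȳ = 120.00 in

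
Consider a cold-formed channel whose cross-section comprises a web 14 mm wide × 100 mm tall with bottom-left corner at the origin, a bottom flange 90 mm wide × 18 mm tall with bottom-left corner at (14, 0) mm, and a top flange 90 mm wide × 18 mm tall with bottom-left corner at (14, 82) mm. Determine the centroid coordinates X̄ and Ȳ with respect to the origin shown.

X̄ = 43.31 mm, Ȳ = 50.00 mm

Part | A | x̄ᵢ | ȳᵢ | A·x̄ᵢ | A·ȳᵢ
web | 1400.00 | 7.00 | 50.00 | 9800.00 | 70000.00
bottom flange | 1620.00 | 59.00 | 9.00 | 95580.00 | 14580.00
top flange | 1620.00 | 59.00 | 91.00 | 95580.00 | 147420.00
Σ | 4640.00 |  |  | 200960.00 | 232000.00
X̄ = 200960.00 / 4640.00 = 43.31 mm
Ȳ = 232000.00 / 4640.00 = 50.00 mm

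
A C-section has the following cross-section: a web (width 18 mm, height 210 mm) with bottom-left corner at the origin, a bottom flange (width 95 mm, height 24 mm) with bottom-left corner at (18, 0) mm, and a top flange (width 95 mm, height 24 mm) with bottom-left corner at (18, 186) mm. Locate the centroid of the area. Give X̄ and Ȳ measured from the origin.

Part | A | x̄ᵢ | ȳᵢ | A·x̄ᵢ | A·ȳᵢ
web | 3780.00 | 9.00 | 105.00 | 34020.00 | 396900.00
bottom flange | 2280.00 | 65.50 | 12.00 | 149340.00 | 27360.00
top flange | 2280.00 | 65.50 | 198.00 | 149340.00 | 451440.00
Σ | 8340.00 |  |  | 332700.00 | 875700.00
X̄ = 332700.00 / 8340.00 = 39.89 mm
Ȳ = 875700.00 / 8340.00 = 105.00 mm

X̄ = 39.89 mm, Ȳ = 105.00 mm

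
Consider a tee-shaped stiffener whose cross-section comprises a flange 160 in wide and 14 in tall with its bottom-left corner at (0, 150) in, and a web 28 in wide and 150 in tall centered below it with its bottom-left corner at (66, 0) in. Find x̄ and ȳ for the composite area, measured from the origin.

x̄ = 80.00 in, ȳ = 103.52 in

web: A = 28 × 150 = 4200.00, centroid at (80.00, 75.00).
flange: A = 160 × 14 = 2240.00, centroid at (80.00, 157.00).
ΣA = 6440.00 in², ΣAx̄ = 515200.00 in³, ΣAȳ = 666680.00 in³.
x̄ = 515200.00/6440.00 = 80.00 in; ȳ = 666680.00/6440.00 = 103.52 in.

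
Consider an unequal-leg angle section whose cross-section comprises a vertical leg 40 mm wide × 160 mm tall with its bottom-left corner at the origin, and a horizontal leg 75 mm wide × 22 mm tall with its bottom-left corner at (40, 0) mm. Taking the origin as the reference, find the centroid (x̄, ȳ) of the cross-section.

vertical leg: A = 40 × 160 = 6400.00, centroid at (20.00, 80.00).
horizontal leg: A = 75 × 22 = 1650.00, centroid at (77.50, 11.00).
ΣA = 8050.00 mm², ΣAx̄ = 255875.00 mm³, ΣAȳ = 530150.00 mm³.
x̄ = 255875.00/8050.00 = 31.79 mm; ȳ = 530150.00/8050.00 = 65.86 mm.

x̄ = 31.79 mm, ȳ = 65.86 mm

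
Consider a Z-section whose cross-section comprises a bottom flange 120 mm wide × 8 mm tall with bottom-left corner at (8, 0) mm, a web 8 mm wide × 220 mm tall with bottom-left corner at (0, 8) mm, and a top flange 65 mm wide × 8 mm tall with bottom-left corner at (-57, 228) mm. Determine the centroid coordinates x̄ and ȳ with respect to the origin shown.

bottom flange: A = 120 × 8 = 960.00, centroid at (68.00, 4.00).
web: A = 8 × 220 = 1760.00, centroid at (4.00, 118.00).
top flange: A = 65 × 8 = 520.00, centroid at (-24.50, 232.00).
ΣA = 3240.00 mm², ΣAx̄ = 59580.00 mm³, ΣAȳ = 332160.00 mm³.
x̄ = 59580.00/3240.00 = 18.39 mm; ȳ = 332160.00/3240.00 = 102.52 mm.

x̄ = 18.39 mm, ȳ = 102.52 mm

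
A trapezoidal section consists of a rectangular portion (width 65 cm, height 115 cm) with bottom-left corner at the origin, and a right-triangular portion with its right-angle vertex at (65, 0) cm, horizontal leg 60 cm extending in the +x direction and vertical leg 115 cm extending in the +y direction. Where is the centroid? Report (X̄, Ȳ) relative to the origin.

X̄ = 49.08 cm, Ȳ = 51.45 cm

rectangular portion: A = 65 × 115 = 7475.00, centroid at (32.50, 57.50).
triangular portion: A = ½·60·115 = 3450.00, centroid at (85.00, 38.33).
ΣA = 10925.00 cm²
ΣAX̄ = (7475.00)(32.50) + (3450.00)(85.00) = 536187.50 cm³
ΣAȲ = (7475.00)(57.50) + (3450.00)(38.33) = 562062.50 cm³
X̄ = 536187.50 / 10925.00 = 49.08 cm
Ȳ = 562062.50 / 10925.00 = 51.45 cm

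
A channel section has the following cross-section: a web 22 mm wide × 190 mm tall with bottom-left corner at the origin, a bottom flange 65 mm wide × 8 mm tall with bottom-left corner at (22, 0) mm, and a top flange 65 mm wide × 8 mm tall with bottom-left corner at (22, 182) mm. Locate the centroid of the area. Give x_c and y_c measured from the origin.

Part | A | x̄ᵢ | ȳᵢ | A·x̄ᵢ | A·ȳᵢ
web | 4180.00 | 11.00 | 95.00 | 45980.00 | 397100.00
bottom flange | 520.00 | 54.50 | 4.00 | 28340.00 | 2080.00
top flange | 520.00 | 54.50 | 186.00 | 28340.00 | 96720.00
Σ | 5220.00 |  |  | 102660.00 | 495900.00
x_c = 102660.00 / 5220.00 = 19.67 mm
y_c = 495900.00 / 5220.00 = 95.00 mm

x_c = 19.67 mm, y_c = 95.00 mm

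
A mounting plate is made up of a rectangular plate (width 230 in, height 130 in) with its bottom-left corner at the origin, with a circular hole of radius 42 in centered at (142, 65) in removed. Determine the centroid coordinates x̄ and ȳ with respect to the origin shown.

x̄ = 108.86 in, ȳ = 65.00 in

plate: A = 230 × 130 = 29900.00, centroid at (115.00, 65.00).
hole: A = −π·42² = -5541.77, centroid at (142.00, 65.00).
ΣA = 24358.23 in², ΣAx̄ = 2651568.74 in³, ΣAȳ = 1583284.99 in³.
x̄ = 2651568.74/24358.23 = 108.86 in; ȳ = 1583284.99/24358.23 = 65.00 in.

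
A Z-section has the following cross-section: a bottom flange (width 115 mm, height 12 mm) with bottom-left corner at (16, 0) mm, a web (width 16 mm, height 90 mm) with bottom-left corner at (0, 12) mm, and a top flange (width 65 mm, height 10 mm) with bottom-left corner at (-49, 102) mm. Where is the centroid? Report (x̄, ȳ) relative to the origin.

x̄ = 29.46 mm, ȳ = 46.08 mm

bottom flange: A = 115 × 12 = 1380.00, centroid at (73.50, 6.00).
web: A = 16 × 90 = 1440.00, centroid at (8.00, 57.00).
top flange: A = 65 × 10 = 650.00, centroid at (-16.50, 107.00).
ΣA = 3470.00 mm²
ΣAx̄ = (1380.00)(73.50) + (1440.00)(8.00) + (650.00)(-16.50) = 102225.00 mm³
ΣAȳ = (1380.00)(6.00) + (1440.00)(57.00) + (650.00)(107.00) = 159910.00 mm³
x̄ = 102225.00 / 3470.00 = 29.46 mm
ȳ = 159910.00 / 3470.00 = 46.08 mm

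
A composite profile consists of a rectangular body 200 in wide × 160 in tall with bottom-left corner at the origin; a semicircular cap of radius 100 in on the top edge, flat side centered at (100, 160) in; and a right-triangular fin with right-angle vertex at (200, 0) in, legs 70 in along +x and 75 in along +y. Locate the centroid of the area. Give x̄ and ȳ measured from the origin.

rectangular body: A = 200 × 160 = 32000.00, centroid at (100.00, 80.00).
semicircular top: A = ½π·100² = 15707.96, centroid at (100.00, 202.44).
triangular fin: A = ½·70·75 = 2625.00, centroid at (223.33, 25.00).
ΣA = 50332.96 in²
ΣAx̄ = (32000.00)(100.00) + (15707.96)(100.00) + (2625.00)(223.33) = 5357046.33 in³
ΣAȳ = (32000.00)(80.00) + (15707.96)(202.44) + (2625.00)(25.00) = 5805565.79 in³
x̄ = 5357046.33 / 50332.96 = 106.43 in
ȳ = 5805565.79 / 50332.96 = 115.34 in

x̄ = 106.43 in, ȳ = 115.34 in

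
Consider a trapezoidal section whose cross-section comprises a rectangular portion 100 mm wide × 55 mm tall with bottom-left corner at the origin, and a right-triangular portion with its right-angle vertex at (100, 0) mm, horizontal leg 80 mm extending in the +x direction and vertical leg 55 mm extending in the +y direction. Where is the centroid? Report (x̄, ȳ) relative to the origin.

Part | A | x̄ᵢ | ȳᵢ | A·x̄ᵢ | A·ȳᵢ
rectangular portion | 5500.00 | 50.00 | 27.50 | 275000.00 | 151250.00
triangular portion | 2200.00 | 126.67 | 18.33 | 278666.67 | 40333.33
Σ | 7700.00 |  |  | 553666.67 | 191583.33
x̄ = 553666.67 / 7700.00 = 71.90 mm
ȳ = 191583.33 / 7700.00 = 24.88 mm

x̄ = 71.90 mm, ȳ = 24.88 mm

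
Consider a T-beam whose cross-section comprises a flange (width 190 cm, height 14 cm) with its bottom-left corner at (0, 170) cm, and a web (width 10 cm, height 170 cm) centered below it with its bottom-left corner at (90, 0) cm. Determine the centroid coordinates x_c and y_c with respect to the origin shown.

web: A = 10 × 170 = 1700.00, centroid at (95.00, 85.00).
flange: A = 190 × 14 = 2660.00, centroid at (95.00, 177.00).
ΣA = 4360.00 cm², ΣAx_c = 414200.00 cm³, ΣAy_c = 615320.00 cm³.
x_c = 414200.00/4360.00 = 95.00 cm; y_c = 615320.00/4360.00 = 141.13 cm.

x_c = 95.00 cm, y_c = 141.13 cm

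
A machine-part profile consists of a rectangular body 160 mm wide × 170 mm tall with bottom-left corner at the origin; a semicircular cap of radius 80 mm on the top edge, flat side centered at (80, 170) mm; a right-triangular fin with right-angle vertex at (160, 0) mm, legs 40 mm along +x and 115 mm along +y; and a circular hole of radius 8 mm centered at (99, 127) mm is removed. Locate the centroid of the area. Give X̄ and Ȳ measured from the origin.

Part | A | x̄ᵢ | ȳᵢ | A·x̄ᵢ | A·ȳᵢ
rectangular body | 27200.00 | 80.00 | 85.00 | 2176000.00 | 2312000.00
semicircular top | 10053.10 | 80.00 | 203.95 | 804247.72 | 2050359.74
triangular fin | 2300.00 | 173.33 | 38.33 | 398666.67 | 88166.67
hole | -201.06 | 99.00 | 127.00 | -19905.13 | -25534.87
Σ | 39352.03 |  |  | 3359009.25 | 4424991.54
X̄ = 3359009.25 / 39352.03 = 85.36 mm
Ȳ = 4424991.54 / 39352.03 = 112.45 mm

X̄ = 85.36 mm, Ȳ = 112.45 mm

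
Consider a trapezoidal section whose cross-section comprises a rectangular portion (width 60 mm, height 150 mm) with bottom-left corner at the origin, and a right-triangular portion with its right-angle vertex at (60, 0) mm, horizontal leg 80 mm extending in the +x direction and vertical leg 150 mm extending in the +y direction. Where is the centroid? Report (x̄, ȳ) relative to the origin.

x̄ = 52.67 mm, ȳ = 65.00 mm

rectangular portion: A = 60 × 150 = 9000.00, centroid at (30.00, 75.00).
triangular portion: A = ½·80·150 = 6000.00, centroid at (86.67, 50.00).
ΣA = 15000.00 mm², ΣAx̄ = 790000.00 mm³, ΣAȳ = 975000.00 mm³.
x̄ = 790000.00/15000.00 = 52.67 mm; ȳ = 975000.00/15000.00 = 65.00 mm.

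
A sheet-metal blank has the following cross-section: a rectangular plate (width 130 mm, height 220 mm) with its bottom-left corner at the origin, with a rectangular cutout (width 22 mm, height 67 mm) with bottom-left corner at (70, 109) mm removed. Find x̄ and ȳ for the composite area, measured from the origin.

x̄ = 64.13 mm, ȳ = 108.23 mm

Part | A | x̄ᵢ | ȳᵢ | A·x̄ᵢ | A·ȳᵢ
plate | 28600.00 | 65.00 | 110.00 | 1859000.00 | 3146000.00
hole | -1474.00 | 81.00 | 142.50 | -119394.00 | -210045.00
Σ | 27126.00 |  |  | 1739606.00 | 2935955.00
x̄ = 1739606.00 / 27126.00 = 64.13 mm
ȳ = 2935955.00 / 27126.00 = 108.23 mm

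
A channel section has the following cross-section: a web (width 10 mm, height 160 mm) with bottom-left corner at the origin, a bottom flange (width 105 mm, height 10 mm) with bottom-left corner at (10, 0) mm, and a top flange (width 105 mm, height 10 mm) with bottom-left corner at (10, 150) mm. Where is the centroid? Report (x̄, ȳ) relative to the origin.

web: A = 10 × 160 = 1600.00, centroid at (5.00, 80.00).
bottom flange: A = 105 × 10 = 1050.00, centroid at (62.50, 5.00).
top flange: A = 105 × 10 = 1050.00, centroid at (62.50, 155.00).
ΣA = 3700.00 mm², ΣAx̄ = 139250.00 mm³, ΣAȳ = 296000.00 mm³.
x̄ = 139250.00/3700.00 = 37.64 mm; ȳ = 296000.00/3700.00 = 80.00 mm.

x̄ = 37.64 mm, ȳ = 80.00 mm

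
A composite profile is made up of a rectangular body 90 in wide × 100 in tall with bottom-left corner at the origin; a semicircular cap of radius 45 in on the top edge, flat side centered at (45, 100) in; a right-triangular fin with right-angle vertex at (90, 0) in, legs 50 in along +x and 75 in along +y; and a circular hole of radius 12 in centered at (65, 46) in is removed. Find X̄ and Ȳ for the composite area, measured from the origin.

X̄ = 52.83 in, Ȳ = 62.84 in

Part | A | x̄ᵢ | ȳᵢ | A·x̄ᵢ | A·ȳᵢ
rectangular body | 9000.00 | 45.00 | 50.00 | 405000.00 | 450000.00
semicircular top | 3180.86 | 45.00 | 119.10 | 143138.82 | 378836.26
triangular fin | 1875.00 | 106.67 | 25.00 | 200000.00 | 46875.00
hole | -452.39 | 65.00 | 46.00 | -29405.31 | -20809.91
Σ | 13603.47 |  |  | 718733.51 | 854901.35
X̄ = 718733.51 / 13603.47 = 52.83 in
Ȳ = 854901.35 / 13603.47 = 62.84 in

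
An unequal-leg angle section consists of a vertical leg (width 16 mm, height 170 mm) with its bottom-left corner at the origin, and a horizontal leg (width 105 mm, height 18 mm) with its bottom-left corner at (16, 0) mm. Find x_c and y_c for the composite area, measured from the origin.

Part | A | x̄ᵢ | ȳᵢ | A·x̄ᵢ | A·ȳᵢ
vertical leg | 2720.00 | 8.00 | 85.00 | 21760.00 | 231200.00
horizontal leg | 1890.00 | 68.50 | 9.00 | 129465.00 | 17010.00
Σ | 4610.00 |  |  | 151225.00 | 248210.00
x_c = 151225.00 / 4610.00 = 32.80 mm
y_c = 248210.00 / 4610.00 = 53.84 mm

x_c = 32.80 mm, y_c = 53.84 mm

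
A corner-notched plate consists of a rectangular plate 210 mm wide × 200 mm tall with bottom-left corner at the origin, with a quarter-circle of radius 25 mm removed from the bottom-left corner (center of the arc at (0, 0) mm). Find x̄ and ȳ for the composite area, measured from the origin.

x̄ = 106.12 mm, ȳ = 101.06 mm

plate: A = 210 × 200 = 42000.00, centroid at (105.00, 100.00).
removed quarter-circle: A = −¼π·25² = -490.87, centroid at (10.61, 10.61).
ΣA = 41509.13 mm²
ΣAx̄ = (42000.00)(105.00) + (-490.87)(10.61) = 4404791.67 mm³
ΣAȳ = (42000.00)(100.00) + (-490.87)(10.61) = 4194791.67 mm³
x̄ = 4404791.67 / 41509.13 = 106.12 mm
ȳ = 4194791.67 / 41509.13 = 101.06 mm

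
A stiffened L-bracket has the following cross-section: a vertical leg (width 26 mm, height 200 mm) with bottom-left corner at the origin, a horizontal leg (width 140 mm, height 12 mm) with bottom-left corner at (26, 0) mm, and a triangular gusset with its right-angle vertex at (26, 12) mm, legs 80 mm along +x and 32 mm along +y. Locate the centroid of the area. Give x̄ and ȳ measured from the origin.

x̄ = 36.31 mm, ȳ = 68.52 mm

vertical leg: A = 26 × 200 = 5200.00, centroid at (13.00, 100.00).
horizontal leg: A = 140 × 12 = 1680.00, centroid at (96.00, 6.00).
gusset: A = ½·80·32 = 1280.00, centroid at (52.67, 22.67).
ΣA = 8160.00 mm², ΣAx̄ = 296293.33 mm³, ΣAȳ = 559093.33 mm³.
x̄ = 296293.33/8160.00 = 36.31 mm; ȳ = 559093.33/8160.00 = 68.52 mm.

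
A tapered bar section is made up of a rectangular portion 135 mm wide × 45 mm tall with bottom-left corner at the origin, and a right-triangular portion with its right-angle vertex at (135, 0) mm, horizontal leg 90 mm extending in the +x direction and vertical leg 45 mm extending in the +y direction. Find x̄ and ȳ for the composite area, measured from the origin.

rectangular portion: A = 135 × 45 = 6075.00, centroid at (67.50, 22.50).
triangular portion: A = ½·90·45 = 2025.00, centroid at (165.00, 15.00).
ΣA = 8100.00 mm², ΣAx̄ = 744187.50 mm³, ΣAȳ = 167062.50 mm³.
x̄ = 744187.50/8100.00 = 91.88 mm; ȳ = 167062.50/8100.00 = 20.62 mm.

x̄ = 91.88 mm, ȳ = 20.62 mm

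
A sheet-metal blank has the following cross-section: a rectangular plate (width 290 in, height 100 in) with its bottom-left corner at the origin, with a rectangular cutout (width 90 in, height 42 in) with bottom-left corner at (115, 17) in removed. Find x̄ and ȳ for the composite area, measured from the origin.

plate: A = 290 × 100 = 29000.00, centroid at (145.00, 50.00).
hole: A = −(90 × 42) = -3780.00, centroid at (160.00, 38.00).
ΣA = 25220.00 in², ΣAx̄ = 3600200.00 in³, ΣAȳ = 1306360.00 in³.
x̄ = 3600200.00/25220.00 = 142.75 in; ȳ = 1306360.00/25220.00 = 51.80 in.

x̄ = 142.75 in, ȳ = 51.80 in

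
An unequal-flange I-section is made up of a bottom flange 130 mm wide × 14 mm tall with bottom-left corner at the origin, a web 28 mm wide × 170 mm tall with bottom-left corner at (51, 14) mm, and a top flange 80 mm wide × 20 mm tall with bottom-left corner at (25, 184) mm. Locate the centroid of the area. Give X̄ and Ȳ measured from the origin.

bottom flange: A = 130 × 14 = 1820.00, centroid at (65.00, 7.00).
web: A = 28 × 170 = 4760.00, centroid at (65.00, 99.00).
top flange: A = 80 × 20 = 1600.00, centroid at (65.00, 194.00).
ΣA = 8180.00 mm²
ΣAX̄ = (1820.00)(65.00) + (4760.00)(65.00) + (1600.00)(65.00) = 531700.00 mm³
ΣAȲ = (1820.00)(7.00) + (4760.00)(99.00) + (1600.00)(194.00) = 794380.00 mm³
X̄ = 531700.00 / 8180.00 = 65.00 mm
Ȳ = 794380.00 / 8180.00 = 97.11 mm

X̄ = 65.00 mm, Ȳ = 97.11 mm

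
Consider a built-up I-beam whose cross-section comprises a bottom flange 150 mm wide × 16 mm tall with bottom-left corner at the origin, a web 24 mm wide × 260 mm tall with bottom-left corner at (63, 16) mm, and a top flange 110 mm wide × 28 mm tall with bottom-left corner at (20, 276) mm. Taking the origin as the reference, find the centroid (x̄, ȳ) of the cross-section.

bottom flange: A = 150 × 16 = 2400.00, centroid at (75.00, 8.00).
web: A = 24 × 260 = 6240.00, centroid at (75.00, 146.00).
top flange: A = 110 × 28 = 3080.00, centroid at (75.00, 290.00).
ΣA = 11720.00 mm², ΣAx̄ = 879000.00 mm³, ΣAȳ = 1823440.00 mm³.
x̄ = 879000.00/11720.00 = 75.00 mm; ȳ = 1823440.00/11720.00 = 155.58 mm.

x̄ = 75.00 mm, ȳ = 155.58 mm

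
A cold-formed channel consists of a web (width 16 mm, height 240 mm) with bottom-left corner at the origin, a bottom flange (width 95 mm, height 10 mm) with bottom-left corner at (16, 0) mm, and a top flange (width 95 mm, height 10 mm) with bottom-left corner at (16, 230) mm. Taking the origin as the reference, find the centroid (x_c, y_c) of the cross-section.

x_c = 26.37 mm, y_c = 120.00 mm

web: A = 16 × 240 = 3840.00, centroid at (8.00, 120.00).
bottom flange: A = 95 × 10 = 950.00, centroid at (63.50, 5.00).
top flange: A = 95 × 10 = 950.00, centroid at (63.50, 235.00).
ΣA = 5740.00 mm²
ΣAx_c = (3840.00)(8.00) + (950.00)(63.50) + (950.00)(63.50) = 151370.00 mm³
ΣAy_c = (3840.00)(120.00) + (950.00)(5.00) + (950.00)(235.00) = 688800.00 mm³
x_c = 151370.00 / 5740.00 = 26.37 mm
y_c = 688800.00 / 5740.00 = 120.00 mm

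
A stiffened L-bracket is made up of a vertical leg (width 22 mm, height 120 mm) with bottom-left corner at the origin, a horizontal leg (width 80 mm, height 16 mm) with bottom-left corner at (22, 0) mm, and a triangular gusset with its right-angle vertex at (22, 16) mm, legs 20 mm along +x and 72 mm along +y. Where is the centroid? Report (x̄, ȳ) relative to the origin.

Part | A | x̄ᵢ | ȳᵢ | A·x̄ᵢ | A·ȳᵢ
vertical leg | 2640.00 | 11.00 | 60.00 | 29040.00 | 158400.00
horizontal leg | 1280.00 | 62.00 | 8.00 | 79360.00 | 10240.00
gusset | 720.00 | 28.67 | 40.00 | 20640.00 | 28800.00
Σ | 4640.00 |  |  | 129040.00 | 197440.00
x̄ = 129040.00 / 4640.00 = 27.81 mm
ȳ = 197440.00 / 4640.00 = 42.55 mm

x̄ = 27.81 mm, ȳ = 42.55 mm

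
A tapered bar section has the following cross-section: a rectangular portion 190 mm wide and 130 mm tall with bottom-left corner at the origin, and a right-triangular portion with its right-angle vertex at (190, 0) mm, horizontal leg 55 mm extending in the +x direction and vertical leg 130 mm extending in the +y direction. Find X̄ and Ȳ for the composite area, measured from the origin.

rectangular portion: A = 190 × 130 = 24700.00, centroid at (95.00, 65.00).
triangular portion: A = ½·55·130 = 3575.00, centroid at (208.33, 43.33).
ΣA = 28275.00 mm²
ΣAX̄ = (24700.00)(95.00) + (3575.00)(208.33) = 3091291.67 mm³
ΣAȲ = (24700.00)(65.00) + (3575.00)(43.33) = 1760416.67 mm³
X̄ = 3091291.67 / 28275.00 = 109.33 mm
Ȳ = 1760416.67 / 28275.00 = 62.26 mm

X̄ = 109.33 mm, Ȳ = 62.26 mm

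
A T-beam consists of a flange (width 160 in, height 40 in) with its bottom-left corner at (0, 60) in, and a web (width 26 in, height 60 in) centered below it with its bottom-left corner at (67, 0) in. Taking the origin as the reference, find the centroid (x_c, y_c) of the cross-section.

web: A = 26 × 60 = 1560.00, centroid at (80.00, 30.00).
flange: A = 160 × 40 = 6400.00, centroid at (80.00, 80.00).
ΣA = 7960.00 in²
ΣAx_c = (1560.00)(80.00) + (6400.00)(80.00) = 636800.00 in³
ΣAy_c = (1560.00)(30.00) + (6400.00)(80.00) = 558800.00 in³
x_c = 636800.00 / 7960.00 = 80.00 in
y_c = 558800.00 / 7960.00 = 70.20 in

x_c = 80.00 in, y_c = 70.20 in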